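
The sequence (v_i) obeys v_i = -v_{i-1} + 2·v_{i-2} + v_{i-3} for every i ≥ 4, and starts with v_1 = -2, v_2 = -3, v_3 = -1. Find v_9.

Step forward from the initial values:
v_4 = -7; v_5 = 2; v_6 = -17; v_7 = 14; v_8 = -46; v_9 = 57.

57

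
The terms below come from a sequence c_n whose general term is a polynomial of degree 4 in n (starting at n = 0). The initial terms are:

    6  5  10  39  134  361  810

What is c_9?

1st diffs: -1, 5, 29, 95, 227, 449.
2nd diffs: 6, 24, 66, 132, 222.
3rd diffs: 18, 42, 66, 90.
4th diffs: 24, 24, 24 (constant).
Newton forward-difference form: c_n = 6 + (-1)·C(n,1) + 6·C(n,2) + 18·C(n,3) + 24·C(n,4).
At n = 9: n = 9, so c_9 = 6 - 9 + 216 + 1512 + 3024 = 4749.

4749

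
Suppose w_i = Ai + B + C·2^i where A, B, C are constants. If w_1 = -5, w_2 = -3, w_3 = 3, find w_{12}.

The three given values yield: A + B + 2C = -5; 2A + B + 4C = -3; 3A + B + 8C = 3.
Subtracting the first from the second: A + 2C = 2.
Subtracting the second from the third: A + 4C = 6.
Solving: C = 2, A = -2, then B = -7.
So w_i = -2·i + (-7) + 2·2^i; at i=12 this is 8161.

8161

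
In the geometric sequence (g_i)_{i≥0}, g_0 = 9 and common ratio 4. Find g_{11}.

37748736

g_i = 9·4^(i-0).
g_{11} = 9·4^11 = 37748736.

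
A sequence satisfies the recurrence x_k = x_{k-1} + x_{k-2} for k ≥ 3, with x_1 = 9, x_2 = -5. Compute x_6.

2

Applying the relation repeatedly:
x_3 = 4;  x_4 = -1;  x_5 = 3;  x_6 = 2.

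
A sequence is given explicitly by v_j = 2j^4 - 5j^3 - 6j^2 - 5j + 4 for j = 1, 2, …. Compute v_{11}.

21850

v_{11} = 2·11^4 - 5·11^3 - 6·11^2 - 5·11 + 4 = 21850.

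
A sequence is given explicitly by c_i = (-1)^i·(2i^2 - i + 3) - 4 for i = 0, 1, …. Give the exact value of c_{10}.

189

(-1)^10 = 1; 2i^2 - i + 3 at i=10 is 193; so c_{10} = 189.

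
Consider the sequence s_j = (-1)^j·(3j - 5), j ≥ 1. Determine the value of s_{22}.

61

(-1)^22 = 1; 3j - 5 at j=22 is 61; so s_{22} = 61.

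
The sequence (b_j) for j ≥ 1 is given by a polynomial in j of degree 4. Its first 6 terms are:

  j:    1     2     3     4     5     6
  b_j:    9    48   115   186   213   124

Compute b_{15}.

-29657

1st diffs: 39, 67, 71, 27, -89.
2nd diffs: 28, 4, -44, -116.
3rd diffs: -24, -48, -72.
4th diffs: -24, -24 (constant).
So b_j = -j^4 + 6j^3 + 3j^2 + 3j - 2.
Evaluating at j = 15 gives b_{15} = -29657.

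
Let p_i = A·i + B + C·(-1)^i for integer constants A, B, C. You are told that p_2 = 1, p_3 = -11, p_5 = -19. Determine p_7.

-27

The three given values yield: 2A + B + C = 1; 3A + B - C = -11; 5A + B - C = -19.
Subtracting the first from the second: A - 2C = -12.
Subtracting the second from the third: 2A = -8.
Solving: C = 4, A = -4, then B = 5.
Hence p_7 = -4·7 + 5 + 4·(-1) = -27.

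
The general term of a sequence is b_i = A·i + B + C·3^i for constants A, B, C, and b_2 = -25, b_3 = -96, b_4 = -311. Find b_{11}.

Plug in i = 2, 3, 4: 2A + B + 9C = -25; 3A + B + 27C = -96; 4A + B + 81C = -311.
Subtracting the first from the second: A + 18C = -71.
Subtracting the second from the third: A + 54C = -215.
Solving: C = -4, A = 1, then B = 9.
So b_i = 1·i + 9 + (-4)·3^i; at i=11 this is -708568.

-708568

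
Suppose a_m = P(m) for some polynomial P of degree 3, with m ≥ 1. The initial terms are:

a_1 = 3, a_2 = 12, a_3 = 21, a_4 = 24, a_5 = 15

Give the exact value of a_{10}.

-420

1st diffs: 9, 9, 3, -9.
2nd diffs: 0, -6, -12.
3rd diffs: -6, -6 (constant).
So a_m = -m^3 + 6m^2 - 2m.
Evaluating at m = 10 gives a_{10} = -420.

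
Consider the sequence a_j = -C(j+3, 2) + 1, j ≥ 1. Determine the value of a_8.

C(11, 2) = 55, so a_8 = -54.

-54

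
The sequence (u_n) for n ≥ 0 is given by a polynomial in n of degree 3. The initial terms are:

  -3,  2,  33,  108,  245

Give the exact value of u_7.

1st diffs: 5, 31, 75, 137.
2nd diffs: 26, 44, 62.
3rd diffs: 18, 18 (constant).
So u_n = 3n^3 + 4n^2 - 2n - 3.
Evaluating at n = 7 gives u_7 = 1208.

1208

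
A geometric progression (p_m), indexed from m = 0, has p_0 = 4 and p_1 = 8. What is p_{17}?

524288

Common ratio r = 2.
p_m = 4·2^(m-0).
p_{17} = 4·2^17 = 524288.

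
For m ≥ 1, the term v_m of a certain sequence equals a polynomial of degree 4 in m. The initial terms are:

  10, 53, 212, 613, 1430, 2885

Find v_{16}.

1st diffs: 43, 159, 401, 817, 1455.
2nd diffs: 116, 242, 416, 638.
3rd diffs: 126, 174, 222.
4th diffs: 48, 48 (constant).
Newton forward-difference form: v_m = 10 + 43·C(m-1,1) + 116·C(m-1,2) + 126·C(m-1,3) + 48·C(m-1,4).
At m = 16: m-1 = 15, so v_{16} = 10 + 645 + 12180 + 57330 + 65520 = 135685.

135685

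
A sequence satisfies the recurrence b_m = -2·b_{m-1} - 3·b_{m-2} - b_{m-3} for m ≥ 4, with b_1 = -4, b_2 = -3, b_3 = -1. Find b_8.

Iterate the recurrence:
b_4 = 15  b_5 = -24  b_6 = 4  b_7 = 49  b_8 = -86.

-86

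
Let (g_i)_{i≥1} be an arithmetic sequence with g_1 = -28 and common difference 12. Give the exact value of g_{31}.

332

g_i = -28 + (i - 1)·12.
g_{31} = -28 + 30·12 = 332.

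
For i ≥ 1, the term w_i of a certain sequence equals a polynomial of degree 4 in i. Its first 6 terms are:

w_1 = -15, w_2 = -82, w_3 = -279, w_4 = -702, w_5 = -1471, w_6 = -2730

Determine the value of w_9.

1st diffs: -67, -197, -423, -769, -1259.
2nd diffs: -130, -226, -346, -490.
3rd diffs: -96, -120, -144.
4th diffs: -24, -24 (constant).
Newton forward-difference form: w_i = -15 + (-67)·C(i-1,1) + (-130)·C(i-1,2) + (-96)·C(i-1,3) + (-24)·C(i-1,4).
At i = 9: i-1 = 8, so w_9 = -15 - 536 - 3640 - 5376 - 1680 = -11247.

-11247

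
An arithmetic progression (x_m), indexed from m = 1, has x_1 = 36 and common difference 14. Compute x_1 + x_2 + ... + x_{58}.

x_m = 36 + (m - 1)·14.
x_{58} = 834; S = 58·(36 + 834)/2 = 25230.

25230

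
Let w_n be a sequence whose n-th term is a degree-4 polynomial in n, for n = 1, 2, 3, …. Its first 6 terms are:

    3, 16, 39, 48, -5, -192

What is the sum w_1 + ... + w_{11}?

-16610

1st diffs: 13, 23, 9, -53, -187.
2nd diffs: 10, -14, -62, -134.
3rd diffs: -24, -48, -72.
4th diffs: -24, -24 (constant).
Newton forward-difference form: w_n = 3 + 13·C(n-1,1) + 10·C(n-1,2) + (-24)·C(n-1,3) + (-24)·C(n-1,4).
Continuing: …, -609, -1376, -2637, -4560, …, w_{11} = -7337.
Summing n = 1..11 (11 terms) gives -16610.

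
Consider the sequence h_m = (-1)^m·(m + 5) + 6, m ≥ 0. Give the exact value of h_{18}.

29

(-1)^18 = 1; m + 5 at m=18 is 23; so h_{18} = 29.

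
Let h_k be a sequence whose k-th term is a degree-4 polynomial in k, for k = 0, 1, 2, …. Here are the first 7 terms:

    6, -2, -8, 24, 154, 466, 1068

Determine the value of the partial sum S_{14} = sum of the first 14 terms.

1st diffs: -8, -6, 32, 130, 312, 602.
2nd diffs: 2, 38, 98, 182, 290.
3rd diffs: 36, 60, 84, 108.
4th diffs: 24, 24, 24 (constant).
So h_k = k^4 - 6k^2 - 3k + 6.
Continuing: …, 2092, 3694, 6054, 9376, …, h_{13} = 27514.
Summing k = 0..13 (14 terms) gives 84168.

84168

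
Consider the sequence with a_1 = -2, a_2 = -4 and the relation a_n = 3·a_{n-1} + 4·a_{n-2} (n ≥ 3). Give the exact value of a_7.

-4916

Iterate the recurrence:
a_3 = -20;  a_4 = -76;  a_5 = -308;  a_6 = -1228;  a_7 = -4916.
(Characteristic roots are 4 and -1.)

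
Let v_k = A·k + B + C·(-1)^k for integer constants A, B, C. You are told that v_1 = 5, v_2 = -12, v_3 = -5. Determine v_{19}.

Plug in k = 1, 2, 3: A + B - C = 5; 2A + B + C = -12; 3A + B - C = -5.
Subtracting the first from the second: A + 2C = -17.
Subtracting the second from the third: A - 2C = 7.
Solving: C = -6, A = -5, then B = 4.
Therefore v_{19} = -95 + 4 + (-6)·(-1) = -85.

-85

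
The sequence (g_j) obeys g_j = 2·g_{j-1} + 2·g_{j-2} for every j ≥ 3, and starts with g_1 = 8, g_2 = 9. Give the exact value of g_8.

Applying the relation repeatedly:
g_3 = 34  g_4 = 86  g_5 = 240  g_6 = 652  g_7 = 1784  g_8 = 4872.

4872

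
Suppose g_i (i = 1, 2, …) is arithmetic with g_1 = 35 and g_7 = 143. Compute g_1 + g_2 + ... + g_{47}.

Common difference d = (143 - 35) / (7 - 1) = 18.
g_i = 35 + (i - 1)·18.
g_{47} = 863; S = 47·(35 + 863)/2 = 21103.

21103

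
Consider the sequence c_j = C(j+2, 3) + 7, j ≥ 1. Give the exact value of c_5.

C(7, 3) = 35, so c_5 = 42.

42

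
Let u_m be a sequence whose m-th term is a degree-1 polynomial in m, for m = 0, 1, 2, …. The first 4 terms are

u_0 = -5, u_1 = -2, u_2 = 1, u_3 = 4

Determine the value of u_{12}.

31

1st diffs: 3, 3, 3 (constant).
So u_m = 3m - 5.
Evaluating at m = 12 gives u_{12} = 31.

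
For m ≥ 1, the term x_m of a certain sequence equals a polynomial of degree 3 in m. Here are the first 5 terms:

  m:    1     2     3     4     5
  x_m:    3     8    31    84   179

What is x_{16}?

7428

1st diffs: 5, 23, 53, 95.
2nd diffs: 18, 30, 42.
3rd diffs: 12, 12 (constant).
Newton forward-difference form: x_m = 3 + 5·C(m-1,1) + 18·C(m-1,2) + 12·C(m-1,3).
At m = 16: m-1 = 15, so x_{16} = 3 + 75 + 1890 + 5460 = 7428.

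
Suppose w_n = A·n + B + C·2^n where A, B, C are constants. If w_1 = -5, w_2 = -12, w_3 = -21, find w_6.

Plug in n = 1, 2, 3: A + B + 2C = -5; 2A + B + 4C = -12; 3A + B + 8C = -21.
Subtracting the first from the second: A + 2C = -7.
Subtracting the second from the third: A + 4C = -9.
Solving: C = -1, A = -5, then B = 2.
Hence w_6 = -5·6 + 2 + (-1)·64 = -92.

-92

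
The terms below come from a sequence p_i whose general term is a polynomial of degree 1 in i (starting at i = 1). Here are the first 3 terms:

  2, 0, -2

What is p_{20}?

-36

1st diffs: -2, -2 (constant).
So p_i = -2i + 4.
Evaluating at i = 20 gives p_{20} = -36.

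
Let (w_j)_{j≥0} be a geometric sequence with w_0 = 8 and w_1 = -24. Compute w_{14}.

38263752

Common ratio r = -3.
w_j = 8·(-3)^(j-0).
w_{14} = 8·(-3)^14 = 38263752.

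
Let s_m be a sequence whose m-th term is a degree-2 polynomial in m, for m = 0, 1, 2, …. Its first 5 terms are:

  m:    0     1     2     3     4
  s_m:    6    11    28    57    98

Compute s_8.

1st diffs: 5, 17, 29, 41.
2nd diffs: 12, 12, 12 (constant).
Newton forward-difference form: s_m = 6 + 5·C(m,1) + 12·C(m,2).
At m = 8: m = 8, so s_8 = 6 + 40 + 336 = 382.

382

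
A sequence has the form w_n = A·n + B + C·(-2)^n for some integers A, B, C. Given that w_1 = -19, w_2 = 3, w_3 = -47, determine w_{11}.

-8223

Plug in n = 1, 2, 3: A + B - 2C = -19; 2A + B + 4C = 3; 3A + B - 8C = -47.
Subtracting the first from the second: A + 6C = 22.
Subtracting the second from the third: A - 12C = -50.
Solving: C = 4, A = -2, then B = -9.
Therefore w_{11} = -22 + (-9) + 4·(-2048) = -8223.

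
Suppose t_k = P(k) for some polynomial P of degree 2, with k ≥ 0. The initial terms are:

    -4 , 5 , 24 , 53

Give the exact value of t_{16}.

1340

1st diffs: 9, 19, 29.
2nd diffs: 10, 10 (constant).
So t_k = 5k^2 + 4k - 4.
Evaluating at k = 16 gives t_{16} = 1340.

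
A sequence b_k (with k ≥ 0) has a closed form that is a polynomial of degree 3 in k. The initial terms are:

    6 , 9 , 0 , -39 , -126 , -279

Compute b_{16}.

-11466

1st diffs: 3, -9, -39, -87, -153.
2nd diffs: -12, -30, -48, -66.
3rd diffs: -18, -18, -18 (constant).
Newton forward-difference form: b_k = 6 + 3·C(k,1) + (-12)·C(k,2) + (-18)·C(k,3).
At k = 16: k = 16, so b_{16} = 6 + 48 - 1440 - 10080 = -11466.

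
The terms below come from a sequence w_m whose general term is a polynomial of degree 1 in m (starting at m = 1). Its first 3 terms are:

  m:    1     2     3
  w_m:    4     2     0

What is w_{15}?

1st diffs: -2, -2 (constant).
So w_m = -2m + 6.
Evaluating at m = 15 gives w_{15} = -24.

-24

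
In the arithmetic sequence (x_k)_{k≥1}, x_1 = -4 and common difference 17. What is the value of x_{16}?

x_k = -4 + (k - 1)·17.
x_{16} = -4 + 15·17 = 251.

251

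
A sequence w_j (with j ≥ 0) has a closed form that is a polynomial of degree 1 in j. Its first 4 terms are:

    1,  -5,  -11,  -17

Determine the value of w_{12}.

1st diffs: -6, -6, -6 (constant).
So w_j = -6j + 1.
Evaluating at j = 12 gives w_{12} = -71.

-71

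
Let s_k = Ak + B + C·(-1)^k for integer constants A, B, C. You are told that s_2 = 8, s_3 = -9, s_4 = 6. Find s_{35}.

The three given values yield: 2A + B + C = 8; 3A + B - C = -9; 4A + B + C = 6.
Subtracting the first from the second: A - 2C = -17.
Subtracting the second from the third: A + 2C = 15.
Solving: C = 8, A = -1, then B = 2.
Hence s_{35} = -1·35 + 2 + 8·(-1) = -41.

-41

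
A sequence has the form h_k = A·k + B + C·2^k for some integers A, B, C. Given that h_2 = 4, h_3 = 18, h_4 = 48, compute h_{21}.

8388558

At k = 2, 3, 4: 2A + B + 4C = 4; 3A + B + 8C = 18; 4A + B + 16C = 48.
Subtracting the first from the second: A + 4C = 14.
Subtracting the second from the third: A + 8C = 30.
Solving: C = 4, A = -2, then B = -8.
Hence h_{21} = -2·21 + (-8) + 4·2097152 = 8388558.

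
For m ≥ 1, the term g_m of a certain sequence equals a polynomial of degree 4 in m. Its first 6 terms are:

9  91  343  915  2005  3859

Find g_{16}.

1st diffs: 82, 252, 572, 1090, 1854.
2nd diffs: 170, 320, 518, 764.
3rd diffs: 150, 198, 246.
4th diffs: 48, 48 (constant).
Newton forward-difference form: g_m = 9 + 82·C(m-1,1) + 170·C(m-1,2) + 150·C(m-1,3) + 48·C(m-1,4).
At m = 16: m-1 = 15, so g_{16} = 9 + 1230 + 17850 + 68250 + 65520 = 152859.

152859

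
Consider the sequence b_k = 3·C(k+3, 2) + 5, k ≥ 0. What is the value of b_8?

170

C(11, 2) = 55, so b_8 = 170.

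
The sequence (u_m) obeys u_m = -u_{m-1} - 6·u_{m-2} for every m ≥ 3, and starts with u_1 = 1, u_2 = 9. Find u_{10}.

Compute successive terms:
u_3 = -15, u_4 = -39, u_5 = 129, u_6 = 105, u_7 = -879, u_8 = 249, u_9 = 5025, u_{10} = -6519.

-6519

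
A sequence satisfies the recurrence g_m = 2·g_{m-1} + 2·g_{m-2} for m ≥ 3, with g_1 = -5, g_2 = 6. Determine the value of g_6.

104

Step forward from the initial values:
g_3 = 2;  g_4 = 16;  g_5 = 36;  g_6 = 104.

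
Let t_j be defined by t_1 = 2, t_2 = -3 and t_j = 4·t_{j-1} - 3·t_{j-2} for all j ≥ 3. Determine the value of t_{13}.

-1328598

Step forward from the initial values:
t_3 = -18;  t_4 = -63;  t_5 = -198;  …;  t_{10} = -49203;  t_{11} = -147618;  t_{12} = -442863;  t_{13} = -1328598.
(Characteristic roots are 3 and 1.)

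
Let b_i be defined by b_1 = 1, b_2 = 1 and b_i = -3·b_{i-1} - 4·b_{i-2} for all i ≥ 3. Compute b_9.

Step forward from the initial values:
b_3 = -7, b_4 = 17, b_5 = -23, b_6 = 1, b_7 = 89, b_8 = -271, b_9 = 457.

457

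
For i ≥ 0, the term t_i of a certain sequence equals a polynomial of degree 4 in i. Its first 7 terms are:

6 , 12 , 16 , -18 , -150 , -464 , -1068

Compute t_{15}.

-49254

1st diffs: 6, 4, -34, -132, -314, -604.
2nd diffs: -2, -38, -98, -182, -290.
3rd diffs: -36, -60, -84, -108.
4th diffs: -24, -24, -24 (constant).
So t_i = -i^4 + 6i^2 + i + 6.
Evaluating at i = 15 gives t_{15} = -49254.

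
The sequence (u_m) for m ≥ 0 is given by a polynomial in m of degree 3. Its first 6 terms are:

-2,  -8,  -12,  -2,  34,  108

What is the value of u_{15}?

5578

1st diffs: -6, -4, 10, 36, 74.
2nd diffs: 2, 14, 26, 38.
3rd diffs: 12, 12, 12 (constant).
So u_m = 2m^3 - 5m^2 - 3m - 2.
Evaluating at m = 15 gives u_{15} = 5578.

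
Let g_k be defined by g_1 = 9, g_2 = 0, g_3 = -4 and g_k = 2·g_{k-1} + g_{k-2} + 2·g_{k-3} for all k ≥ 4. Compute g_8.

274

g_4 = 10  g_5 = 16  g_6 = 34  g_7 = 104  g_8 = 274.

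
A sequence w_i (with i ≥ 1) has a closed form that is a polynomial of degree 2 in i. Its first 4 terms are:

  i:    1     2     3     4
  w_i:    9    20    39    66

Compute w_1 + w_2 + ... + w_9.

1st diffs: 11, 19, 27.
2nd diffs: 8, 8 (constant).
So w_i = 4i^2 - i + 6.
Continuing: …, 101, 144, 195, 254, …, w_9 = 321.
Summing i = 1..9 (9 terms) gives 1149.

1149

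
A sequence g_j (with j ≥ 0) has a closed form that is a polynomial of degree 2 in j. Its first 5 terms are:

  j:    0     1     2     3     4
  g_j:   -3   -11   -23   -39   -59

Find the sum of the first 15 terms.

1st diffs: -8, -12, -16, -20.
2nd diffs: -4, -4, -4 (constant).
So g_j = -2j^2 - 6j - 3.
Continuing: …, -83, -111, -143, -179, …, g_{14} = -479.
Summing j = 0..14 (15 terms) gives -2705.

-2705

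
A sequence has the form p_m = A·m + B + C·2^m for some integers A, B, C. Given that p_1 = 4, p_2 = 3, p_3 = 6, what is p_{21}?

4194204

Write the equations: A + B + 2C = 4; 2A + B + 4C = 3; 3A + B + 8C = 6.
Subtracting the first from the second: A + 2C = -1.
Subtracting the second from the third: A + 4C = 3.
Solving: C = 2, A = -5, then B = 5.
Hence p_{21} = -5·21 + 5 + 2·2097152 = 4194204.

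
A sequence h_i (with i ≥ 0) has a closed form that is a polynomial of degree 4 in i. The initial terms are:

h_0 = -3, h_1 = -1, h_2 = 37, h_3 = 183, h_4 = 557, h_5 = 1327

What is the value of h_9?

1st diffs: 2, 38, 146, 374, 770.
2nd diffs: 36, 108, 228, 396.
3rd diffs: 72, 120, 168.
4th diffs: 48, 48 (constant).
Newton forward-difference form: h_i = -3 + 2·C(i,1) + 36·C(i,2) + 72·C(i,3) + 48·C(i,4).
At i = 9: i = 9, so h_9 = -3 + 18 + 1296 + 6048 + 6048 = 13407.

13407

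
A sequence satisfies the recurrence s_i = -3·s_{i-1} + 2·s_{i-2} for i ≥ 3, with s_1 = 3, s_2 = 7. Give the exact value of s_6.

739

Compute successive terms:
s_3 = -15, s_4 = 59, s_5 = -207, s_6 = 739.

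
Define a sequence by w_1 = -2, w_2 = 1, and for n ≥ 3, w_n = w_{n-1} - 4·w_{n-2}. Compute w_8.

277

Compute successive terms:
w_3 = 9, w_4 = 5, w_5 = -31, w_6 = -51, w_7 = 73, w_8 = 277.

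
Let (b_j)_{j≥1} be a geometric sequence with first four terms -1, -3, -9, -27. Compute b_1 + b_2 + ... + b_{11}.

Common ratio r = 3.
b_j = (-1)·3^(j-1).
S = (-1)·(3^11 - 1)/(3 - 1) = (-1)·(177147 - 1)/(2) = -88573.

-88573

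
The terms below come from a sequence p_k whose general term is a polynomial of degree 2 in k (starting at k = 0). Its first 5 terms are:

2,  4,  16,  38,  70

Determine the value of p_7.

226

1st diffs: 2, 12, 22, 32.
2nd diffs: 10, 10, 10 (constant).
Newton forward-difference form: p_k = 2 + 2·C(k,1) + 10·C(k,2).
At k = 7: k = 7, so p_7 = 2 + 14 + 210 = 226.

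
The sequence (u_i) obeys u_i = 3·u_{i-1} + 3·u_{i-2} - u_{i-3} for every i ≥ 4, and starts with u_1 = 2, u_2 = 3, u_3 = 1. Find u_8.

Step forward from the initial values:
u_4 = 10; u_5 = 30; u_6 = 119; u_7 = 437; u_8 = 1638.

1638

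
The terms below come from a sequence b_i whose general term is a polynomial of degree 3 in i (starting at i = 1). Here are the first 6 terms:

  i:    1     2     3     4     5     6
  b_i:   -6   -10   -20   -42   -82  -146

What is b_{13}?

-1770

1st diffs: -4, -10, -22, -40, -64.
2nd diffs: -6, -12, -18, -24.
3rd diffs: -6, -6, -6 (constant).
So b_i = -i^3 + 3i^2 - 6i - 2.
Evaluating at i = 13 gives b_{13} = -1770.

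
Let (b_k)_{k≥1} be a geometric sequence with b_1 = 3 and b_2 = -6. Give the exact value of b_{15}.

Common ratio r = -2.
b_k = 3·(-2)^(k-1).
b_{15} = 3·(-2)^14 = 49152.

49152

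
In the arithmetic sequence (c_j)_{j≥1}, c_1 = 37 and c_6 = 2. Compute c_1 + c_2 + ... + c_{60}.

Common difference d = (2 - 37) / (6 - 1) = -7.
c_j = 37 + (j - 1)·(-7).
c_{60} = -376; S = 60·(37 + (-376))/2 = -10170.

-10170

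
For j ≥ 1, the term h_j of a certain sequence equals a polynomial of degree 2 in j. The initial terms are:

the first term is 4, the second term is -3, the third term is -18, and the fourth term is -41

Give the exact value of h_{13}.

1st diffs: -7, -15, -23.
2nd diffs: -8, -8 (constant).
So h_j = -4j^2 + 5j + 3.
Evaluating at j = 13 gives h_{13} = -608.

-608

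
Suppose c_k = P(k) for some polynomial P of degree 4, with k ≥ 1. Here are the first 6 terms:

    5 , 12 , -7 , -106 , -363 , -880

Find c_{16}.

-59950

1st diffs: 7, -19, -99, -257, -517.
2nd diffs: -26, -80, -158, -260.
3rd diffs: -54, -78, -102.
4th diffs: -24, -24 (constant).
So c_k = -k^4 + k^3 + 6k^2 - 3k + 2.
Evaluating at k = 16 gives c_{16} = -59950.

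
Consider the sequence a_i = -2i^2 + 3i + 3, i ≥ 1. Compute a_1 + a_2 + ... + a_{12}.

Over i = 1..12: Σi = 78, Σi² = 650.
Total = (-2)·650 + (3)·78 + (3)·12 = -1030.

-1030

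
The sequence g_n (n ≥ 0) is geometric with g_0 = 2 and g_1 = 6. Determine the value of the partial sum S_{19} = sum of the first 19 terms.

1162261466

Common ratio r = 3.
g_n = 2·3^(n-0).
S = 2·(3^19 - 1)/(3 - 1) = 2·(1162261467 - 1)/(2) = 1162261466.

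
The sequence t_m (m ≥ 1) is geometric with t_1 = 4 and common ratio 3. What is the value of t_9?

26244

t_m = 4·3^(m-1).
t_9 = 4·3^8 = 26244.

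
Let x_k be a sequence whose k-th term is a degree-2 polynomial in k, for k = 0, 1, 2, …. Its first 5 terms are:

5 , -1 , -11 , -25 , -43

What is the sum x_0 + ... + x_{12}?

-1547

1st diffs: -6, -10, -14, -18.
2nd diffs: -4, -4, -4 (constant).
Newton forward-difference form: x_k = 5 + (-6)·C(k,1) + (-4)·C(k,2).
Continuing: …, -65, -91, -121, -155, …, x_{12} = -331.
Summing k = 0..12 (13 terms) gives -1547.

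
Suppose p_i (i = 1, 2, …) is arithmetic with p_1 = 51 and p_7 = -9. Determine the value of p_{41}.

-349

Common difference d = (-9 - 51) / (7 - 1) = -10.
p_i = 51 + (i - 1)·(-10).
p_{41} = 51 + 40·(-10) = -349.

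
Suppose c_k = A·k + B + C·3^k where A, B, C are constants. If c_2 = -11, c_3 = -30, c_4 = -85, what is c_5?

-248

At k = 2, 3, 4: 2A + B + 9C = -11; 3A + B + 27C = -30; 4A + B + 81C = -85.
Subtracting the first from the second: A + 18C = -19.
Subtracting the second from the third: A + 54C = -55.
Solving: C = -1, A = -1, then B = 0.
So c_k = -1·k + 0 + (-1)·3^k; at k=5 this is -248.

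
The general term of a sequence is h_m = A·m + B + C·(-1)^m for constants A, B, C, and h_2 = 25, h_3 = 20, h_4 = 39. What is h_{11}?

The three given values yield: 2A + B + C = 25; 3A + B - C = 20; 4A + B + C = 39.
Subtracting the first from the second: A - 2C = -5.
Subtracting the second from the third: A + 2C = 19.
Solving: C = 6, A = 7, then B = 5.
Therefore h_{11} = 77 + 5 + 6·(-1) = 76.

76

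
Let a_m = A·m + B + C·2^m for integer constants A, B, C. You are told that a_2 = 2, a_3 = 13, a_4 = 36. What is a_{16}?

196584

Write the equations: 2A + B + 4C = 2; 3A + B + 8C = 13; 4A + B + 16C = 36.
Subtracting the first from the second: A + 4C = 11.
Subtracting the second from the third: A + 8C = 23.
Solving: C = 3, A = -1, then B = -8.
Hence a_{16} = -1·16 + (-8) + 3·65536 = 196584.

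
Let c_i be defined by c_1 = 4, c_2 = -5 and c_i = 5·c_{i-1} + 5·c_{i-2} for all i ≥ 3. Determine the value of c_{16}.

Compute successive terms:
c_3 = -5;  c_4 = -50;  c_5 = -275;  …;  c_{13} = -382437500;  c_{14} = -2238828125;  c_{15} = -13106328125;  c_{16} = -76725781250.

-76725781250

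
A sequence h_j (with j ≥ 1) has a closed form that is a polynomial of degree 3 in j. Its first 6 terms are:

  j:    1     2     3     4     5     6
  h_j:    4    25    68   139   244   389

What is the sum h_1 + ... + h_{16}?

25824

1st diffs: 21, 43, 71, 105, 145.
2nd diffs: 22, 28, 34, 40.
3rd diffs: 6, 6, 6 (constant).
Newton forward-difference form: h_j = 4 + 21·C(j-1,1) + 22·C(j-1,2) + 6·C(j-1,3).
Continuing: …, 580, 823, 1124, 1489, …, h_{16} = 5359.
Summing j = 1..16 (16 terms) gives 25824.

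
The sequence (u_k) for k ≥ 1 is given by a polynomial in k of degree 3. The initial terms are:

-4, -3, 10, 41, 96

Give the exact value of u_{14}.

2661

1st diffs: 1, 13, 31, 55.
2nd diffs: 12, 18, 24.
3rd diffs: 6, 6 (constant).
Newton forward-difference form: u_k = -4 + 1·C(k-1,1) + 12·C(k-1,2) + 6·C(k-1,3).
At k = 14: k-1 = 13, so u_{14} = -4 + 13 + 936 + 1716 = 2661.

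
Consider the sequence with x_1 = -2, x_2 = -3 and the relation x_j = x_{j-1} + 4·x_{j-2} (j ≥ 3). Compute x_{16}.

-1991623

Iterate the recurrence:
x_3 = -11, x_4 = -23, x_5 = -67, …, x_{13} = -118627, x_{14} = -303423, x_{15} = -777931, x_{16} = -1991623.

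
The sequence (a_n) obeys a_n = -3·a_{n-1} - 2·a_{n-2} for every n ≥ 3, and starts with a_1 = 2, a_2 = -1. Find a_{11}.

Iterate the recurrence:
a_3 = -1  a_4 = 5  a_5 = -13  a_6 = 29  a_7 = -61  a_8 = 125  a_9 = -253  a_{10} = 509  a_{11} = -1021.
(Characteristic roots are -1 and -2.)

-1021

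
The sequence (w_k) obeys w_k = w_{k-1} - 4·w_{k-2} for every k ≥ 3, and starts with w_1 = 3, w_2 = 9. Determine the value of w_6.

Iterate the recurrence:
w_3 = -3;  w_4 = -39;  w_5 = -27;  w_6 = 129.

129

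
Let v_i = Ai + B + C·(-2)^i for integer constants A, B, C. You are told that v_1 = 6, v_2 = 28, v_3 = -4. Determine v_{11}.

Write the equations: A + B - 2C = 6; 2A + B + 4C = 28; 3A + B - 8C = -4.
Subtracting the first from the second: A + 6C = 22.
Subtracting the second from the third: A - 12C = -32.
Solving: C = 3, A = 4, then B = 8.
Hence v_{11} = 4·11 + 8 + 3·(-2048) = -6092.

-6092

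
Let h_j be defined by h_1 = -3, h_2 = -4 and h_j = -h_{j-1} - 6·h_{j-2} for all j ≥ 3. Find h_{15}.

-643478

Applying the relation repeatedly:
h_3 = 22; h_4 = 2; h_5 = -134; …; h_{12} = -71878; h_{13} = 42442; h_{14} = 388826; h_{15} = -643478.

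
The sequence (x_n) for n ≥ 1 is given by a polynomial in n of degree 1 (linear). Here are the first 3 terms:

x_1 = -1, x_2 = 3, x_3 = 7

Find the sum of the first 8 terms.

104

1st diffs: 4, 4 (constant).
So x_n = 4n - 5.
Continuing: …, 11, 15, 19, 23, …, x_8 = 27.
Summing n = 1..8 (8 terms) gives 104.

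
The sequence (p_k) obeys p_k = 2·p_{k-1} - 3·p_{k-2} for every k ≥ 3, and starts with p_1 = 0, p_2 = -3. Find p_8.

-39

Iterate the recurrence:
p_3 = -6  p_4 = -3  p_5 = 12  p_6 = 33  p_7 = 30  p_8 = -39.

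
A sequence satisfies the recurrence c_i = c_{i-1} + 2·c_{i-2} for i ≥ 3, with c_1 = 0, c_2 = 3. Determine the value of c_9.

255

Applying the relation repeatedly:
c_3 = 3, c_4 = 9, c_5 = 15, c_6 = 33, c_7 = 63, c_8 = 129, c_9 = 255.
(Characteristic roots are 2 and -1.)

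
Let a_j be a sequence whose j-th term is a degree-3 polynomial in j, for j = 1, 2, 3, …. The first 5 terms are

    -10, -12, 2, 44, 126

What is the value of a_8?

1st diffs: -2, 14, 42, 82.
2nd diffs: 16, 28, 40.
3rd diffs: 12, 12 (constant).
Newton forward-difference form: a_j = -10 + (-2)·C(j-1,1) + 16·C(j-1,2) + 12·C(j-1,3).
At j = 8: j-1 = 7, so a_8 = -10 - 14 + 336 + 420 = 732.

732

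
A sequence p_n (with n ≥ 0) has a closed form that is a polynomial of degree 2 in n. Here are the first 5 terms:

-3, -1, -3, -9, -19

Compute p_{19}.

-649

1st diffs: 2, -2, -6, -10.
2nd diffs: -4, -4, -4 (constant).
So p_n = -2n^2 + 4n - 3.
Evaluating at n = 19 gives p_{19} = -649.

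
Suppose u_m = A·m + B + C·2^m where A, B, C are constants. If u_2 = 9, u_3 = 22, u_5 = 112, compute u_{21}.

8388544

The three given values yield: 2A + B + 4C = 9; 3A + B + 8C = 22; 5A + B + 32C = 112.
Subtracting the first from the second: A + 4C = 13.
Subtracting the second from the third: 2A + 24C = 90.
Solving: C = 4, A = -3, then B = -1.
So u_m = -3·m + (-1) + 4·2^m; at m=21 this is 8388544.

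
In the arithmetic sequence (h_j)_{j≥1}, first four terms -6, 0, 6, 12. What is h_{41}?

Common difference d = 6.
h_j = -6 + (j - 1)·6.
h_{41} = -6 + 40·6 = 234.

234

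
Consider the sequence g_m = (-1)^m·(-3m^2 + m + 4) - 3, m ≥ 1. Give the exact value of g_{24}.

-1703

(-1)^24 = 1; -3m^2 + m + 4 at m=24 is -1700; so g_{24} = -1703.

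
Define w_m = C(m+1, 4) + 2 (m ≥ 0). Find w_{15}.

1822

C(16, 4) = 1820, so w_{15} = 1822.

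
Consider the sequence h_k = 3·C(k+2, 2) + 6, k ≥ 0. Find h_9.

171

C(11, 2) = 55, so h_9 = 171.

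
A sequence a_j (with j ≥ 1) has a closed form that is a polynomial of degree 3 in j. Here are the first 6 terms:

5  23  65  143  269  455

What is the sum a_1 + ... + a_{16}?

1st diffs: 18, 42, 78, 126, 186.
2nd diffs: 24, 36, 48, 60.
3rd diffs: 12, 12, 12 (constant).
Newton forward-difference form: a_j = 5 + 18·C(j-1,1) + 24·C(j-1,2) + 12·C(j-1,3).
Continuing: …, 713, 1055, 1493, 2039, …, a_{16} = 8255.
Summing j = 1..16 (16 terms) gives 37520.

37520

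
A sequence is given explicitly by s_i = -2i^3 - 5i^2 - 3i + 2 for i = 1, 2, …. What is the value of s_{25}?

s_{25} = -2·25^3 - 5·25^2 - 3·25 + 2 = -34448.

-34448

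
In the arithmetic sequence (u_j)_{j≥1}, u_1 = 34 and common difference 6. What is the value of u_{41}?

u_j = 34 + (j - 1)·6.
u_{41} = 34 + 40·6 = 274.

274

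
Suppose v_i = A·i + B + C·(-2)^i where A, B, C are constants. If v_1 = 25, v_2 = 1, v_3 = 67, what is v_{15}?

Write the equations: A + B - 2C = 25; 2A + B + 4C = 1; 3A + B - 8C = 67.
Subtracting the first from the second: A + 6C = -24.
Subtracting the second from the third: A - 12C = 66.
Solving: C = -5, A = 6, then B = 9.
Hence v_{15} = 6·15 + 9 + (-5)·(-32768) = 163939.

163939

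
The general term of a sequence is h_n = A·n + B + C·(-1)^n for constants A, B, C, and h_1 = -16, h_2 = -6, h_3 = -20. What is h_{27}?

-68

Plug in n = 1, 2, 3: A + B - C = -16; 2A + B + C = -6; 3A + B - C = -20.
Subtracting the first from the second: A + 2C = 10.
Subtracting the second from the third: A - 2C = -14.
Solving: C = 6, A = -2, then B = -8.
Hence h_{27} = -2·27 + (-8) + 6·(-1) = -68.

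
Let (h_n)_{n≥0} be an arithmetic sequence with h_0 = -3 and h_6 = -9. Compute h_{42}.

Common difference d = (-9 - (-3)) / (6 - 0) = -1.
h_n = -3 + (n - 0)·(-1).
h_{42} = -3 + 42·(-1) = -45.

-45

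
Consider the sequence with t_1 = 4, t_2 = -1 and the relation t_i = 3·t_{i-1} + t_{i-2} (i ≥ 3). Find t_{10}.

2738

Step forward from the initial values:
t_3 = 1  t_4 = 2  t_5 = 7  t_6 = 23  t_7 = 76  t_8 = 251  t_9 = 829  t_{10} = 2738.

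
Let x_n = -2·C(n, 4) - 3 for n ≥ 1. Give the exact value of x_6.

-33

C(6, 4) = 15, so x_6 = -33.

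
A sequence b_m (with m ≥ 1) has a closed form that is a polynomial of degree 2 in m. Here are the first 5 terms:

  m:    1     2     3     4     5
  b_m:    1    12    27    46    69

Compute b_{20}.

1st diffs: 11, 15, 19, 23.
2nd diffs: 4, 4, 4 (constant).
Newton forward-difference form: b_m = 1 + 11·C(m-1,1) + 4·C(m-1,2).
At m = 20: m-1 = 19, so b_{20} = 1 + 209 + 684 = 894.

894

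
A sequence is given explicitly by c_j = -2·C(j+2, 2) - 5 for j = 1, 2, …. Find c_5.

-47

C(7, 2) = 21, so c_5 = -47.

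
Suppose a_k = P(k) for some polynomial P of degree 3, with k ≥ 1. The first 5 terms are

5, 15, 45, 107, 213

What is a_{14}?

5127

1st diffs: 10, 30, 62, 106.
2nd diffs: 20, 32, 44.
3rd diffs: 12, 12 (constant).
So a_k = 2k^3 - 2k^2 + 2k + 3.
Evaluating at k = 14 gives a_{14} = 5127.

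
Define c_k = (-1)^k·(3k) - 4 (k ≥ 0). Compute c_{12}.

(-1)^12 = 1; 3k at k=12 is 36; so c_{12} = 32.

32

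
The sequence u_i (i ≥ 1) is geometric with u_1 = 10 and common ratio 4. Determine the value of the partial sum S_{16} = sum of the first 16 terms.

u_i = 10·4^(i-1).
S = 10·(4^16 - 1)/(4 - 1) = 10·(4294967296 - 1)/(3) = 14316557650.

14316557650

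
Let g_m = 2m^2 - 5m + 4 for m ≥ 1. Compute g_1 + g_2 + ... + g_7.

Over m = 1..7: Σm = 28, Σm² = 140.
Total = (2)·140 + (-5)·28 + (4)·7 = 168.

168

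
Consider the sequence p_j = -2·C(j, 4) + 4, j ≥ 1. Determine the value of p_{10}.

C(10, 4) = 210, so p_{10} = -416.

-416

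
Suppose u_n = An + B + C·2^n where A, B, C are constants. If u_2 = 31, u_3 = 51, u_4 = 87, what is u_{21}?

8388699

Plug in n = 2, 3, 4: 2A + B + 4C = 31; 3A + B + 8C = 51; 4A + B + 16C = 87.
Subtracting the first from the second: A + 4C = 20.
Subtracting the second from the third: A + 8C = 36.
Solving: C = 4, A = 4, then B = 7.
Hence u_{21} = 4·21 + 7 + 4·2097152 = 8388699.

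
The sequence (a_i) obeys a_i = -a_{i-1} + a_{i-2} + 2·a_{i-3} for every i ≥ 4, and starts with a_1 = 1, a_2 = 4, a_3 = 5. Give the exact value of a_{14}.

32

Applying the relation repeatedly:
a_4 = 1  a_5 = 12  a_6 = -1  …  a_{11} = -12  a_{12} = 55  a_{13} = -1  a_{14} = 32.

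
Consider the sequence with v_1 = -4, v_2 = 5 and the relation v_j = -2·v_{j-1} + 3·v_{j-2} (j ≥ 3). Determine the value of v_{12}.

398579

Applying the relation repeatedly:
v_3 = -22;  v_4 = 59;  v_5 = -184;  v_6 = 545;  v_7 = -1642;  v_8 = 4919;  v_9 = -14764;  v_{10} = 44285;  v_{11} = -132862;  v_{12} = 398579.
(Characteristic roots are 1 and -3.)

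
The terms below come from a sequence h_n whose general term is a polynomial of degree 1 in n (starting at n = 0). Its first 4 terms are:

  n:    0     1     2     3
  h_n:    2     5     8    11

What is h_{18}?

56

1st diffs: 3, 3, 3 (constant).
So h_n = 3n + 2.
Evaluating at n = 18 gives h_{18} = 56.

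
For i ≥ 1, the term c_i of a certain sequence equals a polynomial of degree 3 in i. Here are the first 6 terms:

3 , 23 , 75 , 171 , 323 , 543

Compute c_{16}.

9123

1st diffs: 20, 52, 96, 152, 220.
2nd diffs: 32, 44, 56, 68.
3rd diffs: 12, 12, 12 (constant).
So c_i = 2i^3 + 4i^2 - 6i + 3.
Evaluating at i = 16 gives c_{16} = 9123.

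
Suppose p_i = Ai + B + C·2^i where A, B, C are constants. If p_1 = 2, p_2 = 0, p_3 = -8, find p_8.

-732

Plug in i = 1, 2, 3: A + B + 2C = 2; 2A + B + 4C = 0; 3A + B + 8C = -8.
Subtracting the first from the second: A + 2C = -2.
Subtracting the second from the third: A + 4C = -8.
Solving: C = -3, A = 4, then B = 4.
Hence p_8 = 4·8 + 4 + (-3)·256 = -732.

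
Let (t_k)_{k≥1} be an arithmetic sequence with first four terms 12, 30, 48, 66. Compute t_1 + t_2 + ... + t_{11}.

1122

Common difference d = 18.
t_k = 12 + (k - 1)·18.
t_{11} = 192; S = 11·(12 + 192)/2 = 1122.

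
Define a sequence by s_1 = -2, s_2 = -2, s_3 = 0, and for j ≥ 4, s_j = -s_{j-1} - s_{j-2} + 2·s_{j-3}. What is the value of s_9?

16

Step forward from the initial values:
s_4 = -2;  s_5 = -2;  s_6 = 4;  s_7 = -6;  s_8 = -2;  s_9 = 16.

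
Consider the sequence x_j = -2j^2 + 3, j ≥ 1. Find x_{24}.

-1149

x_{24} = -2·24^2 + 3 = -1149.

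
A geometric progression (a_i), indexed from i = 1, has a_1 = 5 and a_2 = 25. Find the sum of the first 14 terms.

Common ratio r = 5.
a_i = 5·5^(i-1).
S = 5·(5^14 - 1)/(5 - 1) = 5·(6103515625 - 1)/(4) = 7629394530.

7629394530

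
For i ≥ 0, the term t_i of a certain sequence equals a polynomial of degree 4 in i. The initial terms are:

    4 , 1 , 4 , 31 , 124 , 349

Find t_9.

4729

1st diffs: -3, 3, 27, 93, 225.
2nd diffs: 6, 24, 66, 132.
3rd diffs: 18, 42, 66.
4th diffs: 24, 24 (constant).
Newton forward-difference form: t_i = 4 + (-3)·C(i,1) + 6·C(i,2) + 18·C(i,3) + 24·C(i,4).
At i = 9: i = 9, so t_9 = 4 - 27 + 216 + 1512 + 3024 = 4729.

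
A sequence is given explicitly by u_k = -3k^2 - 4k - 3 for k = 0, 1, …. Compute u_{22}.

-1543

u_{22} = -3·22^2 - 4·22 - 3 = -1543.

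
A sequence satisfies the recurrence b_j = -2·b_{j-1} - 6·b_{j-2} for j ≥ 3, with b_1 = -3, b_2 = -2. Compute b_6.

328

b_3 = 22  b_4 = -32  b_5 = -68  b_6 = 328.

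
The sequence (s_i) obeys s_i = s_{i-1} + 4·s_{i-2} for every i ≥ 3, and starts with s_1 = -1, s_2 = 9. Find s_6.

225

s_3 = 5, s_4 = 41, s_5 = 61, s_6 = 225.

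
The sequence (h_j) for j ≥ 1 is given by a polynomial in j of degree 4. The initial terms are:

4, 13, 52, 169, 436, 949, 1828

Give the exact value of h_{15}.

44356

1st diffs: 9, 39, 117, 267, 513, 879.
2nd diffs: 30, 78, 150, 246, 366.
3rd diffs: 48, 72, 96, 120.
4th diffs: 24, 24, 24 (constant).
Newton forward-difference form: h_j = 4 + 9·C(j-1,1) + 30·C(j-1,2) + 48·C(j-1,3) + 24·C(j-1,4).
At j = 15: j-1 = 14, so h_{15} = 4 + 126 + 2730 + 17472 + 24024 = 44356.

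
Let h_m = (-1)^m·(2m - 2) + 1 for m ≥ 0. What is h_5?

-7

(-1)^5 = -1; 2m - 2 at m=5 is 8; so h_5 = -7.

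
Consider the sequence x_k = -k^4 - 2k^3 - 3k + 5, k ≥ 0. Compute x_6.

x_6 = -1·6^4 - 2·6^3 - 3·6 + 5 = -1741.

-1741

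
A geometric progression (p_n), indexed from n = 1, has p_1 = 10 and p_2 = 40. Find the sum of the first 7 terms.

Common ratio r = 4.
p_n = 10·4^(n-1).
S = 10·(4^7 - 1)/(4 - 1) = 10·(16384 - 1)/(3) = 54610.

54610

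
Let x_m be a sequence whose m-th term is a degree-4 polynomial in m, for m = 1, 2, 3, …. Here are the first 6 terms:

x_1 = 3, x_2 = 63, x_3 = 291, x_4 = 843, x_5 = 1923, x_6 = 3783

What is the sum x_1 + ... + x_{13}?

226083

1st diffs: 60, 228, 552, 1080, 1860.
2nd diffs: 168, 324, 528, 780.
3rd diffs: 156, 204, 252.
4th diffs: 48, 48 (constant).
Newton forward-difference form: x_m = 3 + 60·C(m-1,1) + 168·C(m-1,2) + 156·C(m-1,3) + 48·C(m-1,4).
Continuing: …, 6723, 11091, 17283, 25743, …, x_{13} = 69891.
Summing m = 1..13 (13 terms) gives 226083.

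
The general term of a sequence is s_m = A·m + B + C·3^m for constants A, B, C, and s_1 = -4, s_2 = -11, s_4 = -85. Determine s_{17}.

At m = 1, 2, 4: A + B + 3C = -4; 2A + B + 9C = -11; 4A + B + 81C = -85.
Subtracting the first from the second: A + 6C = -7.
Subtracting the second from the third: 2A + 72C = -74.
Solving: C = -1, A = -1, then B = 0.
Hence s_{17} = -1·17 + 0 + (-1)·129140163 = -129140180.

-129140180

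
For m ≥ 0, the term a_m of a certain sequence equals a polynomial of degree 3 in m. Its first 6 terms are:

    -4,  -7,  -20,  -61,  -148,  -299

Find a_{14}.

1st diffs: -3, -13, -41, -87, -151.
2nd diffs: -10, -28, -46, -64.
3rd diffs: -18, -18, -18 (constant).
So a_m = -3m^3 + 4m^2 - 4m - 4.
Evaluating at m = 14 gives a_{14} = -7508.

-7508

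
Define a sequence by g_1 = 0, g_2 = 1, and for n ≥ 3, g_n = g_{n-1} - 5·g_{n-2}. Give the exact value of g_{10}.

g_3 = 1  g_4 = -4  g_5 = -9  g_6 = 11  g_7 = 56  g_8 = 1  g_9 = -279  g_{10} = -284.

-284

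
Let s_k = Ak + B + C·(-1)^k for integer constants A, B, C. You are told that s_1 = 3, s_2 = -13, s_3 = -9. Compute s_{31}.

The three given values yield: A + B - C = 3; 2A + B + C = -13; 3A + B - C = -9.
Subtracting the first from the second: A + 2C = -16.
Subtracting the second from the third: A - 2C = 4.
Solving: C = -5, A = -6, then B = 4.
Therefore s_{31} = -186 + 4 + (-5)·(-1) = -177.

-177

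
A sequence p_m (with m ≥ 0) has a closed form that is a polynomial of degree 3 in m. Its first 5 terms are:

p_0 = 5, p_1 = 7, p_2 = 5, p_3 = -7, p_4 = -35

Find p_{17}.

1st diffs: 2, -2, -12, -28.
2nd diffs: -4, -10, -16.
3rd diffs: -6, -6 (constant).
So p_m = -m^3 + m^2 + 2m + 5.
Evaluating at m = 17 gives p_{17} = -4585.

-4585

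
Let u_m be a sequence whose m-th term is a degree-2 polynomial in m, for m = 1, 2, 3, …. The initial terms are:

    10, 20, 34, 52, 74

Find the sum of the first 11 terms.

1320

1st diffs: 10, 14, 18, 22.
2nd diffs: 4, 4, 4 (constant).
Newton forward-difference form: u_m = 10 + 10·C(m-1,1) + 4·C(m-1,2).
Continuing: …, 100, 130, 164, 202, …, u_{11} = 290.
Summing m = 1..11 (11 terms) gives 1320.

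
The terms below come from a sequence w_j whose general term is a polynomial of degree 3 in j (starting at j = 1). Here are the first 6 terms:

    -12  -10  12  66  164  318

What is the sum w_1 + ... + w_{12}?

1st diffs: 2, 22, 54, 98, 154.
2nd diffs: 20, 32, 44, 56.
3rd diffs: 12, 12, 12 (constant).
Newton forward-difference form: w_j = -12 + 2·C(j-1,1) + 20·C(j-1,2) + 12·C(j-1,3).
Continuing: …, 540, 842, 1236, 1734, …, w_{12} = 3090.
Summing j = 1..12 (12 terms) gives 10328.

10328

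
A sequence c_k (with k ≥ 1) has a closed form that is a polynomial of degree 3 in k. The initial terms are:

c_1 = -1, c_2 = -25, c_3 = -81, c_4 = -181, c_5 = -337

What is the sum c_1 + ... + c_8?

-3312

1st diffs: -24, -56, -100, -156.
2nd diffs: -32, -44, -56.
3rd diffs: -12, -12 (constant).
Newton forward-difference form: c_k = -1 + (-24)·C(k-1,1) + (-32)·C(k-1,2) + (-12)·C(k-1,3).
Continuing: -561, -865, -1261.
Summing k = 1..8 (8 terms) gives -3312.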